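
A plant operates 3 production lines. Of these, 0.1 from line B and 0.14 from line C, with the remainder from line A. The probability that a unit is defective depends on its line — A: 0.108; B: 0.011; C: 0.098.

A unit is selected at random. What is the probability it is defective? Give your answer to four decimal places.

P(A) = 1 − (0.1 + 0.14) = 0.76.
P(D) = P(D|A)·P(A) + P(D|B)·P(B) + P(D|C)·P(C)
      = 0.108·0.76 + 0.011·0.1 + 0.098·0.14
      = 0.08208 + 0.0011 + 0.01372 = 0.0969

P(D) ≈ 0.0969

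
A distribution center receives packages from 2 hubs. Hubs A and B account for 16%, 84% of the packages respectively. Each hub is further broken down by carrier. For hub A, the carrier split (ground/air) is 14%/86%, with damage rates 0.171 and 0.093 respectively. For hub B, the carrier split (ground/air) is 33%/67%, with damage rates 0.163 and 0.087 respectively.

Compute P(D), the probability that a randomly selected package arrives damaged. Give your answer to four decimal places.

P(D) ≈ 0.1108

P(D|A) = 0.14·0.171 + 0.86·0.093 = 0.02394 + 0.07998 = 0.10392
P(D|B) = 0.33·0.163 + 0.67·0.087 = 0.05379 + 0.05829 = 0.11208
By total probability over the outer partition,
P(D) = 0.16·0.10392 + 0.84·0.11208
      = 0.0166272 + 0.0941472 = 0.1107744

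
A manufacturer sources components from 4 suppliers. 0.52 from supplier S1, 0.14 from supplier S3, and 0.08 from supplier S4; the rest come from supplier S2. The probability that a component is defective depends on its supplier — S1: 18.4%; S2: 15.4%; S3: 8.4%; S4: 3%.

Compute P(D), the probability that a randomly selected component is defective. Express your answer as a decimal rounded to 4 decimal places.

P(S2) = 1 − (0.52 + 0.14 + 0.08) = 0.26.
By the law of total probability,
P(D) = P(D|S1)·P(S1) + P(D|S2)·P(S2) + P(D|S3)·P(S3) + P(D|S4)·P(S4)
      = 0.184·0.52 + 0.154·0.26 + 0.084·0.14 + 0.03·0.08
      = 0.09568 + 0.04004 + 0.01176 + 0.0024 = 0.14988

0.1499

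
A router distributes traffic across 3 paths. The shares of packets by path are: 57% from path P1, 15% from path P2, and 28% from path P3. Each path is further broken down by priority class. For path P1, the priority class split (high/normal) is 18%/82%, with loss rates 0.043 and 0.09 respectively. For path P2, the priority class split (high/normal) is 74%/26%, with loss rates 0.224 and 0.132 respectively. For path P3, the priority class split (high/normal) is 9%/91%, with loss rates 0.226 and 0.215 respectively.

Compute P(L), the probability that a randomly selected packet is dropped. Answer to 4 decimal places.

P(L|P1) = 0.18·0.043 + 0.82·0.09 = 0.00774 + 0.0738 = 0.08154
P(L|P2) = 0.74·0.224 + 0.26·0.132 = 0.16576 + 0.03432 = 0.20008
P(L|P3) = 0.09·0.226 + 0.91·0.215 = 0.02034 + 0.19565 = 0.21599
Then overall,
P(L) = 0.57·0.08154 + 0.15·0.20008 + 0.28·0.21599
      = 0.0464778 + 0.030012 + 0.0604772 = 0.136967

P(L) ≈ 0.1370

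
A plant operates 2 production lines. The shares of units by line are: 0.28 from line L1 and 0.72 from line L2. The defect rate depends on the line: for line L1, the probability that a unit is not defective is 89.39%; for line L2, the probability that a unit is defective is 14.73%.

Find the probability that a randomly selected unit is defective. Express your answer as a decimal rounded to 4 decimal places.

P(D|L1) = 1 − 0.8939 = 0.1061.
P(D) = P(D|L1)·P(L1) + P(D|L2)·P(L2)
      = 0.1061·0.28 + 0.1473·0.72
      = 0.029708 + 0.106056 = 0.135764

P(D) ≈ 0.1358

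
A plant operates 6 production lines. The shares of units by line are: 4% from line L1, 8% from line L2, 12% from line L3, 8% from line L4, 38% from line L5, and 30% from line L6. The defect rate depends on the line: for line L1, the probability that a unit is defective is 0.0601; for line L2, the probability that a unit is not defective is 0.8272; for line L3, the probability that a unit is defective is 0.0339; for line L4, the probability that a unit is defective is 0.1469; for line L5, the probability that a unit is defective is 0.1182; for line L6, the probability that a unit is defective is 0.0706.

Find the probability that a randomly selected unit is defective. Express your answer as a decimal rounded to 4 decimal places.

0.0981

P(D|L2) = 1 − 0.8272 = 0.1728.
P(D) = P(D|L1)·P(L1) + P(D|L2)·P(L2) + P(D|L3)·P(L3) + P(D|L4)·P(L4) + P(D|L5)·P(L5) + P(D|L6)·P(L6)
      = 0.0601·0.04 + 0.1728·0.08 + 0.0339·0.12 + 0.1469·0.08 + 0.1182·0.38 + 0.0706·0.3
      = 0.002404 + 0.013824 + 0.004068 + 0.011752 + 0.044916 + 0.02118 = 0.098144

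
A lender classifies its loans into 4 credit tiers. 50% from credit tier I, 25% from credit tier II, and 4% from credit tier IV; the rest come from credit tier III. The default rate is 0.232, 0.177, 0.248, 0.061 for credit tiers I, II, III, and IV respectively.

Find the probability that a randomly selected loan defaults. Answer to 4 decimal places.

P(III) = 1 − (0.5 + 0.25 + 0.04) = 0.21.
Summing over the partition,
P(D) = P(D|I)·P(I) + P(D|II)·P(II) + P(D|III)·P(III) + P(D|IV)·P(IV)
      = 0.232·0.5 + 0.177·0.25 + 0.248·0.21 + 0.061·0.04
      = 0.116 + 0.04425 + 0.05208 + 0.00244 = 0.21477

0.2148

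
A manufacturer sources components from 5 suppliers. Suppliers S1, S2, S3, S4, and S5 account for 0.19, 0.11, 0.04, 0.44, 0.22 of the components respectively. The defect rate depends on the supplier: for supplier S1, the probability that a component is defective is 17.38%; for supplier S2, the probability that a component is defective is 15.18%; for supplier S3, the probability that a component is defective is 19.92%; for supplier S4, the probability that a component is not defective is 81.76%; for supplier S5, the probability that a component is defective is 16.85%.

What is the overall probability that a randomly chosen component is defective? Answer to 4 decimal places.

P(D|S4) = 1 − 0.8176 = 0.1824.
Using total probability over the partition,
P(D) = P(D|S1)·P(S1) + P(D|S2)·P(S2) + P(D|S3)·P(S3) + P(D|S4)·P(S4) + P(D|S5)·P(S5)
      = 0.1738·0.19 + 0.1518·0.11 + 0.1992·0.04 + 0.1824·0.44 + 0.1685·0.22
      = 0.033022 + 0.016698 + 0.007968 + 0.080256 + 0.03707 = 0.175014

P(D) ≈ 0.1750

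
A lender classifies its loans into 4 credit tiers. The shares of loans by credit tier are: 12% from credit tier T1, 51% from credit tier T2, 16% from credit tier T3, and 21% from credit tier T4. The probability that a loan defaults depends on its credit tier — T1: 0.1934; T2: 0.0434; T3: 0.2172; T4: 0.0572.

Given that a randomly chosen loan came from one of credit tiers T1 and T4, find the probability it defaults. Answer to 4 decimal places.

Let S = {T1, T4}.
P(S) = 0.12 + 0.21 = 0.33.
P(D ∩ S) = 0.1934·0.12 + 0.0572·0.21 = 0.023208 + 0.012012 = 0.03522.
P(D | S) = 0.03522 / 0.33 = 0.106727…

0.1067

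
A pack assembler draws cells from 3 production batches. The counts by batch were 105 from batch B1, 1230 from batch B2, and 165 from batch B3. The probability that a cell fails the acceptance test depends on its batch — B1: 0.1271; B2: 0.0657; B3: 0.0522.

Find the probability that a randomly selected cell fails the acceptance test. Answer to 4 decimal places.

Total: 105 + 1230 + 165 = 1500.
P(B1) = 105/1500 = 0.07. P(B2) = 1230/1500 = 0.82. P(B3) = 165/1500 = 0.11.
P(F) = P(F|B1)·P(B1) + P(F|B2)·P(B2) + P(F|B3)·P(B3)
      = 0.1271·0.07 + 0.0657·0.82 + 0.0522·0.11
      = 0.008897 + 0.053874 + 0.005742 = 0.068513

P(F) ≈ 0.0685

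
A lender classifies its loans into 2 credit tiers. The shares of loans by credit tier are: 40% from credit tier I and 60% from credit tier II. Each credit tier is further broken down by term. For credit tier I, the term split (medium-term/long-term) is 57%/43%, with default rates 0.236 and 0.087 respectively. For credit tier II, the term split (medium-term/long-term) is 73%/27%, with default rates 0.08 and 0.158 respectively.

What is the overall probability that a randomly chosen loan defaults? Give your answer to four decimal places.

P(D|I) = 0.57·0.236 + 0.43·0.087 = 0.13452 + 0.03741 = 0.17193
P(D|II) = 0.73·0.08 + 0.27·0.158 = 0.0584 + 0.04266 = 0.10106
By total probability over the outer partition,
P(D) = 0.4·0.17193 + 0.6·0.10106
      = 0.068772 + 0.060636 = 0.129408

0.1294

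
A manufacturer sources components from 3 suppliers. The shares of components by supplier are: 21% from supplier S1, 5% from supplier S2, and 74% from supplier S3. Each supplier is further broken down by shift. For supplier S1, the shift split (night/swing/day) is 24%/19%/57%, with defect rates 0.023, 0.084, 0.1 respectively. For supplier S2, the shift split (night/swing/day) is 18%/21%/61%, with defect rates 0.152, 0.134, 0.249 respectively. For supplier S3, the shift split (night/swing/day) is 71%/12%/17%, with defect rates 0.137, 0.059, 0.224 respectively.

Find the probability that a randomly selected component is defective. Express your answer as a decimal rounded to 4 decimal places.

0.1322

P(D|S1) = 0.24·0.023 + 0.19·0.084 + 0.57·0.1 = 0.00552 + 0.01596 + 0.057 = 0.07848
P(D|S2) = 0.18·0.152 + 0.21·0.134 + 0.61·0.249 = 0.02736 + 0.02814 + 0.15189 = 0.20739
P(D|S3) = 0.71·0.137 + 0.12·0.059 + 0.17·0.224 = 0.09727 + 0.00708 + 0.03808 = 0.14243
By total probability over the outer partition,
P(D) = 0.21·0.07848 + 0.05·0.20739 + 0.74·0.14243
      = 0.0164808 + 0.0103695 + 0.1053982 = 0.1322485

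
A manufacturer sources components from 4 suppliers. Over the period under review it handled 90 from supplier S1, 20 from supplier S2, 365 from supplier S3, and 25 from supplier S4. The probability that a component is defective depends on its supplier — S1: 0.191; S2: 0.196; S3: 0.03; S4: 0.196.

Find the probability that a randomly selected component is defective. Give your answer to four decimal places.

0.0739

Total: 90 + 20 + 365 + 25 = 500.
P(S1) = 90/500 = 0.18. P(S2) = 20/500 = 0.04. P(S3) = 365/500 = 0.73. P(S4) = 25/500 = 0.05.
Summing over the partition,
P(D) = P(D|S1)·P(S1) + P(D|S2)·P(S2) + P(D|S3)·P(S3) + P(D|S4)·P(S4)
      = 0.191·0.18 + 0.196·0.04 + 0.03·0.73 + 0.196·0.05
      = 0.03438 + 0.00784 + 0.0219 + 0.0098 = 0.07392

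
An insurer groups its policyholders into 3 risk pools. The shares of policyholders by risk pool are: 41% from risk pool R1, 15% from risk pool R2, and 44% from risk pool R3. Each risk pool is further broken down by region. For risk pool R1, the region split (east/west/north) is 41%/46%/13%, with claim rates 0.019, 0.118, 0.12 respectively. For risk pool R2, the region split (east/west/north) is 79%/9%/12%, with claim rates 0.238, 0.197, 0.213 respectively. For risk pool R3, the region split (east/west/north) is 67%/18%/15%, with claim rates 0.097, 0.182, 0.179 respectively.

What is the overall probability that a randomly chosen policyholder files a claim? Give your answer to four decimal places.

P(C|R1) = 0.41·0.019 + 0.46·0.118 + 0.13·0.12 = 0.00779 + 0.05428 + 0.0156 = 0.07767
P(C|R2) = 0.79·0.238 + 0.09·0.197 + 0.12·0.213 = 0.18802 + 0.01773 + 0.02556 = 0.23131
P(C|R3) = 0.67·0.097 + 0.18·0.182 + 0.15·0.179 = 0.06499 + 0.03276 + 0.02685 = 0.1246
Then overall,
P(C) = 0.41·0.07767 + 0.15·0.23131 + 0.44·0.1246
      = 0.0318447 + 0.0346965 + 0.054824 = 0.1213652

0.1214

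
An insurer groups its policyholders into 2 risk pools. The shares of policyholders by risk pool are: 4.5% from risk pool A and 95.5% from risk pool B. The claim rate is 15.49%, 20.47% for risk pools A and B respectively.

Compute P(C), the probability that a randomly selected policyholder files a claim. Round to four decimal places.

By the law of total probability,
P(C) = P(C|A)·P(A) + P(C|B)·P(B)
      = 0.1549·0.045 + 0.2047·0.955
      = 0.0069705 + 0.1954885 = 0.202459

0.2025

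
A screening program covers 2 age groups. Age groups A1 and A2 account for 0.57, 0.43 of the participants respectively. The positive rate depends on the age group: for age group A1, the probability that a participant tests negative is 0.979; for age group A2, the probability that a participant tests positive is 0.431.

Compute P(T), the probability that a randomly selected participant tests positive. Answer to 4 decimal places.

P(T|A1) = 1 − 0.979 = 0.021.
Summing over the partition,
P(T) = P(T|A1)·P(A1) + P(T|A2)·P(A2)
      = 0.021·0.57 + 0.431·0.43
      = 0.01197 + 0.18533 = 0.1973

0.1973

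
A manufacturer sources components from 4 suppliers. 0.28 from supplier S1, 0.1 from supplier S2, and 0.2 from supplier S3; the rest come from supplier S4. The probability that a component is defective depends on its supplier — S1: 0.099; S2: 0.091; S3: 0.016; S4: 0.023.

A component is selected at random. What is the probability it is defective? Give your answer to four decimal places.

P(S4) = 1 − (0.28 + 0.1 + 0.2) = 0.42.
P(D) = P(D|S1)·P(S1) + P(D|S2)·P(S2) + P(D|S3)·P(S3) + P(D|S4)·P(S4)
      = 0.099·0.28 + 0.091·0.1 + 0.016·0.2 + 0.023·0.42
      = 0.02772 + 0.0091 + 0.0032 + 0.00966 = 0.04968

P(D) ≈ 0.0497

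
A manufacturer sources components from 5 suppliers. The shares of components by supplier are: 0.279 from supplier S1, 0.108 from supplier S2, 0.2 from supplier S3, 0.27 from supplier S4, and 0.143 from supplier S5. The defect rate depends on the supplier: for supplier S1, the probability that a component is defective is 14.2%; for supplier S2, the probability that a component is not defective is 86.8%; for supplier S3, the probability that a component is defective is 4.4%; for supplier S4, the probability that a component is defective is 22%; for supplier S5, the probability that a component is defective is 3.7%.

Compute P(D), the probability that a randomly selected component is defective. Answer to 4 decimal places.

0.1274

P(D|S2) = 1 − 0.868 = 0.132.
P(D) = P(D|S1)·P(S1) + P(D|S2)·P(S2) + P(D|S3)·P(S3) + P(D|S4)·P(S4) + P(D|S5)·P(S5)
      = 0.142·0.279 + 0.132·0.108 + 0.044·0.2 + 0.22·0.27 + 0.037·0.143
      = 0.039618 + 0.014256 + 0.0088 + 0.0594 + 0.005291 = 0.127365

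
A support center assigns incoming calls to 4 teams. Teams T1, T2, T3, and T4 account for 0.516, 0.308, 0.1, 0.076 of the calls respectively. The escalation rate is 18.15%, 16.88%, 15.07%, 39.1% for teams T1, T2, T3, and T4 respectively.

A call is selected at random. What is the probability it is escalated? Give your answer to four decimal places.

P(E) ≈ 0.1904

Summing over the partition,
P(E) = P(E|T1)·P(T1) + P(E|T2)·P(T2) + P(E|T3)·P(T3) + P(E|T4)·P(T4)
      = 0.1815·0.516 + 0.1688·0.308 + 0.1507·0.1 + 0.391·0.076
      = 0.093654 + 0.0519904 + 0.01507 + 0.029716 = 0.1904304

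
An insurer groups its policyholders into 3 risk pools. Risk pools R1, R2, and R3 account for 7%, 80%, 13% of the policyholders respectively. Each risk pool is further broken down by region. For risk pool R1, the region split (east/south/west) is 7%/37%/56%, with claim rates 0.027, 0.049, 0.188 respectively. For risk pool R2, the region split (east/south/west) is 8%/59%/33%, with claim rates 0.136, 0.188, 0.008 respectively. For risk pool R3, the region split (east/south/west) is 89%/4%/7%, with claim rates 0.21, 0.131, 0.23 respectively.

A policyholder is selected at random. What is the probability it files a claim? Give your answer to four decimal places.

P(C|R1) = 0.07·0.027 + 0.37·0.049 + 0.56·0.188 = 0.00189 + 0.01813 + 0.10528 = 0.1253
P(C|R2) = 0.08·0.136 + 0.59·0.188 + 0.33·0.008 = 0.01088 + 0.11092 + 0.00264 = 0.12444
P(C|R3) = 0.89·0.21 + 0.04·0.131 + 0.07·0.23 = 0.1869 + 0.00524 + 0.0161 = 0.20824
By total probability over the outer partition,
P(C) = 0.07·0.1253 + 0.8·0.12444 + 0.13·0.20824
      = 0.008771 + 0.099552 + 0.0270712 = 0.1353942

0.1354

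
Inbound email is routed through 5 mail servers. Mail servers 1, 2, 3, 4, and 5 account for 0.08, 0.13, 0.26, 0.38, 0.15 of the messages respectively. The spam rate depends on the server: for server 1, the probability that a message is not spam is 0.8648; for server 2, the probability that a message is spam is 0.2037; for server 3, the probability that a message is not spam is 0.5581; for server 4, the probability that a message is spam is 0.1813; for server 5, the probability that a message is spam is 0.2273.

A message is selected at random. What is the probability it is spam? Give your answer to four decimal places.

0.2552

P(S|1) = 1 − 0.8648 = 0.1352.
P(S|3) = 1 − 0.5581 = 0.4419.
P(S) = P(S|1)·P(1) + P(S|2)·P(2) + P(S|3)·P(3) + P(S|4)·P(4) + P(S|5)·P(5)
      = 0.1352·0.08 + 0.2037·0.13 + 0.4419·0.26 + 0.1813·0.38 + 0.2273·0.15
      = 0.010816 + 0.026481 + 0.114894 + 0.068894 + 0.034095 = 0.25518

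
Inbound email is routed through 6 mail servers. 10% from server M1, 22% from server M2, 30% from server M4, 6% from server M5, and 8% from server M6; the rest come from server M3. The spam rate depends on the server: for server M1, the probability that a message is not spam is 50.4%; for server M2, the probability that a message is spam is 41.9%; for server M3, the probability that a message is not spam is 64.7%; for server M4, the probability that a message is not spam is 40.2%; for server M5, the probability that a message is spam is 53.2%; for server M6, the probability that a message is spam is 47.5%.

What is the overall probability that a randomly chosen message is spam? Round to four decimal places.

P(S) ≈ 0.4758

P(M3) = 1 − (0.1 + 0.22 + 0.3 + 0.06 + 0.08) = 0.24.
P(S|M1) = 1 − 0.504 = 0.496.
P(S|M3) = 1 − 0.647 = 0.353.
P(S|M4) = 1 − 0.402 = 0.598.
P(S) = P(S|M1)·P(M1) + P(S|M2)·P(M2) + P(S|M3)·P(M3) + P(S|M4)·P(M4) + P(S|M5)·P(M5) + P(S|M6)·P(M6)
      = 0.496·0.1 + 0.419·0.22 + 0.353·0.24 + 0.598·0.3 + 0.532·0.06 + 0.475·0.08
      = 0.0496 + 0.09218 + 0.08472 + 0.1794 + 0.03192 + 0.038 = 0.47582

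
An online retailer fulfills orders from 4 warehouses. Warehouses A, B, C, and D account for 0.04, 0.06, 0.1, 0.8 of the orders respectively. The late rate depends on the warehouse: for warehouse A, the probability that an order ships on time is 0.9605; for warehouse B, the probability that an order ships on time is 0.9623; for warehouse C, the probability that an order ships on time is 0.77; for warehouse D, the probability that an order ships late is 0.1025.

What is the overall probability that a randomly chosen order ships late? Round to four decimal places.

P(L|A) = 1 − 0.9605 = 0.0395.
P(L|B) = 1 − 0.9623 = 0.0377.
P(L|C) = 1 − 0.77 = 0.23.
P(L) = P(L|A)·P(A) + P(L|B)·P(B) + P(L|C)·P(C) + P(L|D)·P(D)
      = 0.0395·0.04 + 0.0377·0.06 + 0.23·0.1 + 0.1025·0.8
      = 0.00158 + 0.002262 + 0.023 + 0.082 = 0.108842

0.1088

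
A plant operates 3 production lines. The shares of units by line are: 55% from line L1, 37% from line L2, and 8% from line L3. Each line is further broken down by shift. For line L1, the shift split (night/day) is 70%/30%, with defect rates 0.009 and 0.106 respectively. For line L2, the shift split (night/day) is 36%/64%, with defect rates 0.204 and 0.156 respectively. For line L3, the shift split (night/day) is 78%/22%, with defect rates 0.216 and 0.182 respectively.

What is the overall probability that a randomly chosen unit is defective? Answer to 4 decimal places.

0.1018

P(D|L1) = 0.7·0.009 + 0.3·0.106 = 0.0063 + 0.0318 = 0.0381
P(D|L2) = 0.36·0.204 + 0.64·0.156 = 0.07344 + 0.09984 = 0.17328
P(D|L3) = 0.78·0.216 + 0.22·0.182 = 0.16848 + 0.04004 = 0.20852
Then overall,
P(D) = 0.55·0.0381 + 0.37·0.17328 + 0.08·0.20852
      = 0.020955 + 0.0641136 + 0.0166816 = 0.1017502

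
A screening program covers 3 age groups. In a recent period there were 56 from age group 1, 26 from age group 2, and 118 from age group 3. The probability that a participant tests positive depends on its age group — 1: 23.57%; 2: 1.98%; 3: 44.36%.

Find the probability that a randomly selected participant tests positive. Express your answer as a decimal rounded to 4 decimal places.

0.3303

Total: 56 + 26 + 118 = 200.
P(1) = 56/200 = 0.28. P(2) = 26/200 = 0.13. P(3) = 118/200 = 0.59.
P(T) = P(T|1)·P(1) + P(T|2)·P(2) + P(T|3)·P(3)
      = 0.2357·0.28 + 0.0198·0.13 + 0.4436·0.59
      = 0.065996 + 0.002574 + 0.261724 = 0.330294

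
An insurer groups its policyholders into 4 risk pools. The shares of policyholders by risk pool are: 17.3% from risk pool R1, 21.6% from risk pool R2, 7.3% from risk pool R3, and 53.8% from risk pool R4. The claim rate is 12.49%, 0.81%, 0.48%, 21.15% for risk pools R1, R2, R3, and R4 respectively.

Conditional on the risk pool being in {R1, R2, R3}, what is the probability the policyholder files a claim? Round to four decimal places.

Let S = {R1, R2, R3}.
P(S) = 0.173 + 0.216 + 0.073 = 0.462.
P(C ∩ S) = 0.1249·0.173 + 0.0081·0.216 + 0.0048·0.073 = 0.0216077 + 0.0017496 + 0.0003504 = 0.0237077.
P(C | S) = 0.0237077 / 0.462 = 0.051315…

P(C|S) ≈ 0.0513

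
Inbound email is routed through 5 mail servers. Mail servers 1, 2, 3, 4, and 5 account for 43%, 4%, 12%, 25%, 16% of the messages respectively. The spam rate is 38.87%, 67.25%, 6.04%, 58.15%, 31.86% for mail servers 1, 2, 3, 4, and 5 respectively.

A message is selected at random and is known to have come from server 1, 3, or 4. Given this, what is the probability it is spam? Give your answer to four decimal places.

P(S|J) ≈ 0.3997

Let J = {1, 3, 4}.
P(J) = 0.43 + 0.12 + 0.25 = 0.8.
P(S ∩ J) = 0.3887·0.43 + 0.0604·0.12 + 0.5815·0.25 = 0.167141 + 0.007248 + 0.145375 = 0.319764.
P(S | J) = 0.319764 / 0.8 = 0.399705…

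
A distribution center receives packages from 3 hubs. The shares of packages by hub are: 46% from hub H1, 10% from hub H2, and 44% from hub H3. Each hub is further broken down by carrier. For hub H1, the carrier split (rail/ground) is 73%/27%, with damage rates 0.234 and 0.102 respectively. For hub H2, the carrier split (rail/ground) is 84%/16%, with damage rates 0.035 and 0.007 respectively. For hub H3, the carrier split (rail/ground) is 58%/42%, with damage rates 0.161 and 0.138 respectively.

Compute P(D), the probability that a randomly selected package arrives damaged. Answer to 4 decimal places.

P(D|H1) = 0.73·0.234 + 0.27·0.102 = 0.17082 + 0.02754 = 0.19836
P(D|H2) = 0.84·0.035 + 0.16·0.007 = 0.0294 + 0.00112 = 0.03052
P(D|H3) = 0.58·0.161 + 0.42·0.138 = 0.09338 + 0.05796 = 0.15134
By total probability over the outer partition,
P(D) = 0.46·0.19836 + 0.1·0.03052 + 0.44·0.15134
      = 0.0912456 + 0.003052 + 0.0665896 = 0.1608872

P(D) ≈ 0.1609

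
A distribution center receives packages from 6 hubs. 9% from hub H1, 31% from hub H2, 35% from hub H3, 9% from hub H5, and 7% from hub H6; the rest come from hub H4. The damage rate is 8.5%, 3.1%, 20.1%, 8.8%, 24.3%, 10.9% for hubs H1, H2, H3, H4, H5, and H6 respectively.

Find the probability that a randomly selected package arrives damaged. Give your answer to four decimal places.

P(H4) = 1 − (0.09 + 0.31 + 0.35 + 0.09 + 0.07) = 0.09.
P(D) = P(D|H1)·P(H1) + P(D|H2)·P(H2) + P(D|H3)·P(H3) + P(D|H4)·P(H4) + P(D|H5)·P(H5) + P(D|H6)·P(H6)
      = 0.085·0.09 + 0.031·0.31 + 0.201·0.35 + 0.088·0.09 + 0.243·0.09 + 0.109·0.07
      = 0.00765 + 0.00961 + 0.07035 + 0.00792 + 0.02187 + 0.00763 = 0.12503

0.1250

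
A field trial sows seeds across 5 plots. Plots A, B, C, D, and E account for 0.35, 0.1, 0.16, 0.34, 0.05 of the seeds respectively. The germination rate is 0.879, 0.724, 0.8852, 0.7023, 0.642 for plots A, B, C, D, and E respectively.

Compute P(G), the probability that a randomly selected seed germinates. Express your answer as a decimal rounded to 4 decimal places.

0.7926

P(G) = P(G|A)·P(A) + P(G|B)·P(B) + P(G|C)·P(C) + P(G|D)·P(D) + P(G|E)·P(E)
      = 0.879·0.35 + 0.724·0.1 + 0.8852·0.16 + 0.7023·0.34 + 0.642·0.05
      = 0.30765 + 0.0724 + 0.141632 + 0.238782 + 0.0321 = 0.792564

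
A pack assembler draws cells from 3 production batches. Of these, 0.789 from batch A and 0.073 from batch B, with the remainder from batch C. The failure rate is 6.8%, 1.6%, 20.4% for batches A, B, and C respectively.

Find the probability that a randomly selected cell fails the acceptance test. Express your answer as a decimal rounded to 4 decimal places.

P(C) = 1 − (0.789 + 0.073) = 0.138.
P(F) = P(F|A)·P(A) + P(F|B)·P(B) + P(F|C)·P(C)
      = 0.068·0.789 + 0.016·0.073 + 0.204·0.138
      = 0.053652 + 0.001168 + 0.028152 = 0.082972

0.0830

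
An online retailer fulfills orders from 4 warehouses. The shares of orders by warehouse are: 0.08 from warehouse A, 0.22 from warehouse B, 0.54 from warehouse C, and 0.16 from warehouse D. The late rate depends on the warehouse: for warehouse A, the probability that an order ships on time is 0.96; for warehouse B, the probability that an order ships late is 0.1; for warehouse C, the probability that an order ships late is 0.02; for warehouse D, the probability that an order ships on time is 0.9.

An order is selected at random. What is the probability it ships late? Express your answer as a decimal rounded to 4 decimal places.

0.0520

P(L|A) = 1 − 0.96 = 0.04.
P(L|D) = 1 − 0.9 = 0.1.
P(L) = P(L|A)·P(A) + P(L|B)·P(B) + P(L|C)·P(C) + P(L|D)·P(D)
      = 0.04·0.08 + 0.1·0.22 + 0.02·0.54 + 0.1·0.16
      = 0.0032 + 0.022 + 0.0108 + 0.016 = 0.052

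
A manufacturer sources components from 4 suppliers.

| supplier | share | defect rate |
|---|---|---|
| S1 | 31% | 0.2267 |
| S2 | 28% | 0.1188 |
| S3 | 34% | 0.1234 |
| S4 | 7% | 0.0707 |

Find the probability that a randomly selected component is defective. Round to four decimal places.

Using total probability over the partition,
P(D) = P(D|S1)·P(S1) + P(D|S2)·P(S2) + P(D|S3)·P(S3) + P(D|S4)·P(S4)
      = 0.2267·0.31 + 0.1188·0.28 + 0.1234·0.34 + 0.0707·0.07
      = 0.070277 + 0.033264 + 0.041956 + 0.004949 = 0.150446

0.1504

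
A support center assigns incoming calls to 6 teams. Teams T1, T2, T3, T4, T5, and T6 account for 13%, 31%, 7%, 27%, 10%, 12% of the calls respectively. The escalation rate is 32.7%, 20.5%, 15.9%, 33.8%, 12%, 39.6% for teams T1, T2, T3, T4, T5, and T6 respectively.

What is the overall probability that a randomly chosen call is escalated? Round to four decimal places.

Summing over the partition,
P(E) = P(E|T1)·P(T1) + P(E|T2)·P(T2) + P(E|T3)·P(T3) + P(E|T4)·P(T4) + P(E|T5)·P(T5) + P(E|T6)·P(T6)
      = 0.327·0.13 + 0.205·0.31 + 0.159·0.07 + 0.338·0.27 + 0.12·0.1 + 0.396·0.12
      = 0.04251 + 0.06355 + 0.01113 + 0.09126 + 0.012 + 0.04752 = 0.26797

0.2680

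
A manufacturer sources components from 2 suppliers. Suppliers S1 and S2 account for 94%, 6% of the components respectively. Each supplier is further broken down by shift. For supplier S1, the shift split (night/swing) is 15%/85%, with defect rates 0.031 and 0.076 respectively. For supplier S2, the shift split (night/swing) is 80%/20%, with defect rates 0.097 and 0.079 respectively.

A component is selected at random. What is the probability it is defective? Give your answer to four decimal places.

P(D|S1) = 0.15·0.031 + 0.85·0.076 = 0.00465 + 0.0646 = 0.06925
P(D|S2) = 0.8·0.097 + 0.2·0.079 = 0.0776 + 0.0158 = 0.0934
By total probability over the outer partition,
P(D) = 0.94·0.06925 + 0.06·0.0934
      = 0.065095 + 0.005604 = 0.070699

0.0707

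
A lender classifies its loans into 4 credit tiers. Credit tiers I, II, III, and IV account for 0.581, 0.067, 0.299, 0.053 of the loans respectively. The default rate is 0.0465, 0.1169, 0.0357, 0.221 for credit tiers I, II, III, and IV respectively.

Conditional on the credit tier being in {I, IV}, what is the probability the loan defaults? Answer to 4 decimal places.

P(D|S) ≈ 0.0611

Let S = {I, IV}.
P(S) = 0.581 + 0.053 = 0.634.
P(D ∩ S) = 0.0465·0.581 + 0.221·0.053 = 0.0270165 + 0.011713 = 0.0387295.
P(D | S) = 0.0387295 / 0.634 = 0.061088…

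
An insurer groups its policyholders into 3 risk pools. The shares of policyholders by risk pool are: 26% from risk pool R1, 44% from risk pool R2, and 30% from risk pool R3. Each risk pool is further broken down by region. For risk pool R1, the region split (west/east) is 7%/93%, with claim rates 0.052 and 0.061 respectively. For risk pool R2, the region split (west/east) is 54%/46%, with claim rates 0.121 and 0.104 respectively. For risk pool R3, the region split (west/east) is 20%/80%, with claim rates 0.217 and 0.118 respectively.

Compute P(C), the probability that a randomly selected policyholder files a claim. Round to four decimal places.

P(C) ≈ 0.1068

P(C|R1) = 0.07·0.052 + 0.93·0.061 = 0.00364 + 0.05673 = 0.06037
P(C|R2) = 0.54·0.121 + 0.46·0.104 = 0.06534 + 0.04784 = 0.11318
P(C|R3) = 0.2·0.217 + 0.8·0.118 = 0.0434 + 0.0944 = 0.1378
Then overall,
P(C) = 0.26·0.06037 + 0.44·0.11318 + 0.3·0.1378
      = 0.0156962 + 0.0497992 + 0.04134 = 0.1068354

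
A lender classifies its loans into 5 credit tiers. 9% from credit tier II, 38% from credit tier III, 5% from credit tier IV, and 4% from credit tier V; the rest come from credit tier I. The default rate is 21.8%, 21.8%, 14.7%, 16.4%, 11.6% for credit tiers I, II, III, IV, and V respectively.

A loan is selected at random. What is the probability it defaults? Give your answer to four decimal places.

P(D) ≈ 0.1842

P(I) = 1 − (0.09 + 0.38 + 0.05 + 0.04) = 0.44.
P(D) = P(D|I)·P(I) + P(D|II)·P(II) + P(D|III)·P(III) + P(D|IV)·P(IV) + P(D|V)·P(V)
      = 0.218·0.44 + 0.218·0.09 + 0.147·0.38 + 0.164·0.05 + 0.116·0.04
      = 0.09592 + 0.01962 + 0.05586 + 0.0082 + 0.00464 = 0.18424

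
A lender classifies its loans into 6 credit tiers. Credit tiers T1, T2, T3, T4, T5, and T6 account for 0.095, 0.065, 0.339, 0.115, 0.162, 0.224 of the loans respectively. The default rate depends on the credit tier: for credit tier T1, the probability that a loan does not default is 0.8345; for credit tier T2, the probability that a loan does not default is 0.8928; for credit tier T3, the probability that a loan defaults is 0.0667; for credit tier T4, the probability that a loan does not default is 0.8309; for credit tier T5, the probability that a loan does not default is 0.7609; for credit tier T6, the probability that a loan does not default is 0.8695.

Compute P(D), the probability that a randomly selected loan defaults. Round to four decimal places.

0.1327

P(D|T1) = 1 − 0.8345 = 0.1655.
P(D|T2) = 1 − 0.8928 = 0.1072.
P(D|T4) = 1 − 0.8309 = 0.1691.
P(D|T5) = 1 − 0.7609 = 0.2391.
P(D|T6) = 1 − 0.8695 = 0.1305.
P(D) = P(D|T1)·P(T1) + P(D|T2)·P(T2) + P(D|T3)·P(T3) + P(D|T4)·P(T4) + P(D|T5)·P(T5) + P(D|T6)·P(T6)
      = 0.1655·0.095 + 0.1072·0.065 + 0.0667·0.339 + 0.1691·0.115 + 0.2391·0.162 + 0.1305·0.224
      = 0.0157225 + 0.006968 + 0.0226113 + 0.0194465 + 0.0387342 + 0.029232 = 0.1327145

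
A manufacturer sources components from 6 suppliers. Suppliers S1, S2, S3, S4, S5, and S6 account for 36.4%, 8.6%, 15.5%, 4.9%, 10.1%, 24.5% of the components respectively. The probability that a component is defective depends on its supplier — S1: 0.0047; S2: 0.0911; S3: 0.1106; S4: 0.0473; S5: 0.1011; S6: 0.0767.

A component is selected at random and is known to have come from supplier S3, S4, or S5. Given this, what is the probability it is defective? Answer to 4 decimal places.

0.0973

Let S = {S3, S4, S5}.
P(S) = 0.155 + 0.049 + 0.101 = 0.305.
P(D ∩ S) = 0.1106·0.155 + 0.0473·0.049 + 0.1011·0.101 = 0.017143 + 0.0023177 + 0.0102111 = 0.0296718.
P(D | S) = 0.0296718 / 0.305 = 0.097285…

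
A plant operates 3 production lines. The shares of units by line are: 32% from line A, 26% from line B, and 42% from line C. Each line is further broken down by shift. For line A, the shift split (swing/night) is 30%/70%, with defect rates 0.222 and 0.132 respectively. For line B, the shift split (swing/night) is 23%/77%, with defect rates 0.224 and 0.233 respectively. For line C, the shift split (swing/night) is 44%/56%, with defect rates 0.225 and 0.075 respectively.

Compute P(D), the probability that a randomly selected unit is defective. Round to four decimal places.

P(D|A) = 0.3·0.222 + 0.7·0.132 = 0.0666 + 0.0924 = 0.159
P(D|B) = 0.23·0.224 + 0.77·0.233 = 0.05152 + 0.17941 = 0.23093
P(D|C) = 0.44·0.225 + 0.56·0.075 = 0.099 + 0.042 = 0.141
Then overall,
P(D) = 0.32·0.159 + 0.26·0.23093 + 0.42·0.141
      = 0.05088 + 0.0600418 + 0.05922 = 0.1701418

P(D) ≈ 0.1701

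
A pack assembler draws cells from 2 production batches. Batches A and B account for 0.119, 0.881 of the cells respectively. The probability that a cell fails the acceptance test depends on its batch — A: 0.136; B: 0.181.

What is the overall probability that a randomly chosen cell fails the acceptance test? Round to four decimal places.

Using total probability over the partition,
P(F) = P(F|A)·P(A) + P(F|B)·P(B)
      = 0.136·0.119 + 0.181·0.881
      = 0.016184 + 0.159461 = 0.175645

0.1756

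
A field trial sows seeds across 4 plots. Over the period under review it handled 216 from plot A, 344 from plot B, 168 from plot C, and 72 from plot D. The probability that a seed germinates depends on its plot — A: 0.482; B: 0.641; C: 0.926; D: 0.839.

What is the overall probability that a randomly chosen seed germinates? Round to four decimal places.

Total: 216 + 344 + 168 + 72 = 800.
P(A) = 216/800 = 0.27. P(B) = 344/800 = 0.43. P(C) = 168/800 = 0.21. P(D) = 72/800 = 0.09.
P(G) = P(G|A)·P(A) + P(G|B)·P(B) + P(G|C)·P(C) + P(G|D)·P(D)
      = 0.482·0.27 + 0.641·0.43 + 0.926·0.21 + 0.839·0.09
      = 0.13014 + 0.27563 + 0.19446 + 0.07551 = 0.67574

P(G) ≈ 0.6757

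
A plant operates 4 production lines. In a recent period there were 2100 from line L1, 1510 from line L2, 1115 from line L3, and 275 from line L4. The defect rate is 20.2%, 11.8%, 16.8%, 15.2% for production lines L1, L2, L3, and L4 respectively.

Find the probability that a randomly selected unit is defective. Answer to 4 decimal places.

Total: 2100 + 1510 + 1115 + 275 = 5000.
P(L1) = 2100/5000 = 0.42. P(L2) = 1510/5000 = 0.302. P(L3) = 1115/5000 = 0.223. P(L4) = 275/5000 = 0.055.
P(D) = P(D|L1)·P(L1) + P(D|L2)·P(L2) + P(D|L3)·P(L3) + P(D|L4)·P(L4)
      = 0.202·0.42 + 0.118·0.302 + 0.168·0.223 + 0.152·0.055
      = 0.08484 + 0.035636 + 0.037464 + 0.00836 = 0.1663

P(D) ≈ 0.1663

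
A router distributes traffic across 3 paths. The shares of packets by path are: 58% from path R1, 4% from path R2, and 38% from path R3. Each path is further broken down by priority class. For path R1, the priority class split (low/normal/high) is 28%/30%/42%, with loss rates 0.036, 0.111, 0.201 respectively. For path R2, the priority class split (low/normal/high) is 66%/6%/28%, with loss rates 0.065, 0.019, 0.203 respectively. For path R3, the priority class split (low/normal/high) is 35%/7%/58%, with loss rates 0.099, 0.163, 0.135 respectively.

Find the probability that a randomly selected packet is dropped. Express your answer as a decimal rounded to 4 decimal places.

P(L|R1) = 0.28·0.036 + 0.3·0.111 + 0.42·0.201 = 0.01008 + 0.0333 + 0.08442 = 0.1278
P(L|R2) = 0.66·0.065 + 0.06·0.019 + 0.28·0.203 = 0.0429 + 0.00114 + 0.05684 = 0.10088
P(L|R3) = 0.35·0.099 + 0.07·0.163 + 0.58·0.135 = 0.03465 + 0.01141 + 0.0783 = 0.12436
Then overall,
P(L) = 0.58·0.1278 + 0.04·0.10088 + 0.38·0.12436
      = 0.074124 + 0.0040352 + 0.0472568 = 0.125416

P(L) ≈ 0.1254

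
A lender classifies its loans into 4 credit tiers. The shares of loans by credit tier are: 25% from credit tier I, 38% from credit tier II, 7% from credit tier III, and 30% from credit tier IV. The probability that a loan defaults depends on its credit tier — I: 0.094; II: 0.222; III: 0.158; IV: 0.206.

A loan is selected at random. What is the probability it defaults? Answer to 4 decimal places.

P(D) ≈ 0.1807

P(D) = P(D|I)·P(I) + P(D|II)·P(II) + P(D|III)·P(III) + P(D|IV)·P(IV)
      = 0.094·0.25 + 0.222·0.38 + 0.158·0.07 + 0.206·0.3
      = 0.0235 + 0.08436 + 0.01106 + 0.0618 = 0.18072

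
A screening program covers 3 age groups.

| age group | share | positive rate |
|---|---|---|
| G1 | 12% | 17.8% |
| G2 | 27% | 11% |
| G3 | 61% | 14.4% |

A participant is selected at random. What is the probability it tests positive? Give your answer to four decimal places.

0.1389

P(T) = P(T|G1)·P(G1) + P(T|G2)·P(G2) + P(T|G3)·P(G3)
      = 0.178·0.12 + 0.11·0.27 + 0.144·0.61
      = 0.02136 + 0.0297 + 0.08784 = 0.1389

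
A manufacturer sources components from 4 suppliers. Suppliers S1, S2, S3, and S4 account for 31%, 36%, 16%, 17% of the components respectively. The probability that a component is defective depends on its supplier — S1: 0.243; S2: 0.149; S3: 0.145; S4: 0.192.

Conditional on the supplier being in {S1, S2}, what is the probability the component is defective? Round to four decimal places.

0.1925

Let S = {S1, S2}.
P(S) = 0.31 + 0.36 = 0.67.
P(D ∩ S) = 0.243·0.31 + 0.149·0.36 = 0.07533 + 0.05364 = 0.12897.
P(D | S) = 0.12897 / 0.67 = 0.192493…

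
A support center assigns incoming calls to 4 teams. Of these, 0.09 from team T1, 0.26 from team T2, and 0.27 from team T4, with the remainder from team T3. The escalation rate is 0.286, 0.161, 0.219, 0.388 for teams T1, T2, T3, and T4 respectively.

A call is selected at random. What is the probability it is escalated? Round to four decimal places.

P(T3) = 1 − (0.09 + 0.26 + 0.27) = 0.38.
Summing over the partition,
P(E) = P(E|T1)·P(T1) + P(E|T2)·P(T2) + P(E|T3)·P(T3) + P(E|T4)·P(T4)
      = 0.286·0.09 + 0.161·0.26 + 0.219·0.38 + 0.388·0.27
      = 0.02574 + 0.04186 + 0.08322 + 0.10476 = 0.25558

P(E) ≈ 0.2556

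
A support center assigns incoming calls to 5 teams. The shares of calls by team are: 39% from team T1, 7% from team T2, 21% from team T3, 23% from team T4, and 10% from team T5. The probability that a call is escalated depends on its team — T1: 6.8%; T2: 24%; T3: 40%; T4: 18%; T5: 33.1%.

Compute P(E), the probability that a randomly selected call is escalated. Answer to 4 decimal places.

0.2018

Summing over the partition,
P(E) = P(E|T1)·P(T1) + P(E|T2)·P(T2) + P(E|T3)·P(T3) + P(E|T4)·P(T4) + P(E|T5)·P(T5)
      = 0.068·0.39 + 0.24·0.07 + 0.4·0.21 + 0.18·0.23 + 0.331·0.1
      = 0.02652 + 0.0168 + 0.084 + 0.0414 + 0.0331 = 0.20182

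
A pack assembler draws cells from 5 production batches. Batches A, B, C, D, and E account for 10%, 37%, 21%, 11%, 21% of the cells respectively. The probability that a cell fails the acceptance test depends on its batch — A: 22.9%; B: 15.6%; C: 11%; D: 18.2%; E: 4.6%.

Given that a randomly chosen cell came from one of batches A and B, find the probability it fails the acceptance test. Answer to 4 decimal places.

0.1715

Let S = {A, B}.
P(S) = 0.1 + 0.37 = 0.47.
P(F ∩ S) = 0.229·0.1 + 0.156·0.37 = 0.0229 + 0.05772 = 0.08062.
P(F | S) = 0.08062 / 0.47 = 0.171532…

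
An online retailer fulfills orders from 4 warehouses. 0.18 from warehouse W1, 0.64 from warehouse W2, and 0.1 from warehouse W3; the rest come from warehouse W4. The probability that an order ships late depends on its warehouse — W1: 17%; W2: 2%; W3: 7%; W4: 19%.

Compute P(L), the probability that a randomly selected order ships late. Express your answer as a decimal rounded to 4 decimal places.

0.0656

P(W4) = 1 − (0.18 + 0.64 + 0.1) = 0.08.
P(L) = P(L|W1)·P(W1) + P(L|W2)·P(W2) + P(L|W3)·P(W3) + P(L|W4)·P(W4)
      = 0.17·0.18 + 0.02·0.64 + 0.07·0.1 + 0.19·0.08
      = 0.0306 + 0.0128 + 0.007 + 0.0152 = 0.0656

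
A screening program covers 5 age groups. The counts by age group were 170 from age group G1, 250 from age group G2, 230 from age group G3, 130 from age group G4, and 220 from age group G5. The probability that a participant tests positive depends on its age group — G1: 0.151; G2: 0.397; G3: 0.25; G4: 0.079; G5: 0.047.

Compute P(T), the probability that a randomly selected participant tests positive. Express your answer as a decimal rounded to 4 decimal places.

Total: 170 + 250 + 230 + 130 + 220 = 1000.
P(G1) = 170/1000 = 0.17. P(G2) = 250/1000 = 0.25. P(G3) = 230/1000 = 0.23. P(G4) = 130/1000 = 0.13. P(G5) = 220/1000 = 0.22.
P(T) = P(T|G1)·P(G1) + P(T|G2)·P(G2) + P(T|G3)·P(G3) + P(T|G4)·P(G4) + P(T|G5)·P(G5)
      = 0.151·0.17 + 0.397·0.25 + 0.25·0.23 + 0.079·0.13 + 0.047·0.22
      = 0.02567 + 0.09925 + 0.0575 + 0.01027 + 0.01034 = 0.20303

P(T) ≈ 0.2030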